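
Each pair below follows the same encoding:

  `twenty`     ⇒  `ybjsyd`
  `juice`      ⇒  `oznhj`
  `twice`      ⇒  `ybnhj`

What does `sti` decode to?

This is a Caesar cipher with shift 5.
Reversing it on sti: s−5=n, t−5=o, i−5=d.

nod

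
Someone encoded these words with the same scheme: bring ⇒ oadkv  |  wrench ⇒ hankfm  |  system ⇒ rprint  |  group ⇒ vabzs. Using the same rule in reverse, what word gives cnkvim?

length

b(1)→o(14) and r(17)→a(0) fit y≡17x+23 (mod 26); the inverse of 17 mod 26 is 23. Each letter's alphabet position (a=0..z=25) is mapped through 17·x+23 mod 26 — an affine cipher.
Undoing it on cnkvim: c(2)→23·(2−23)≡11=l; n(13)→23·(13−23)≡4=e; k(10)→23·(10−23)≡13=n; v(21)→23·(21−23)≡6=g; i(8)→23·(8−23)≡19=t; m(12)→23·(12−23)≡7=h (all mod 26).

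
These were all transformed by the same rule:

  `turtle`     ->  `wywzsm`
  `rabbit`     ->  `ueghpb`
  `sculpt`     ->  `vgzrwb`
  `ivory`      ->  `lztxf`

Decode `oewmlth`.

largely

In turtle: t→w is +3, u→y is +4, r→w is +5, t→z is +6 — the shift increases by 1 each position. Letter i (0-indexed) is shifted by i+3, so successive shifts are 3, 4, 5, ….
Undoing it on oewmlth: o−3=l, e−4=a, w−5=r, m−6=g, l−7=e, t−8=l, h−9=y.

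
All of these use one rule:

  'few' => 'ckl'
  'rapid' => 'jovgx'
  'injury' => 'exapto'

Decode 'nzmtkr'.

The output letters match the input read backwards, each shifted +6: few reversed is wef. Two steps: reverse the string, then apply a Caesar shift of +6.
Reversing it on nzmtkr: shift back: n−6=h, z−6=t, m−6=g, t−6=n, k−6=e, r−6=l → htgnel; then reverse → length.

length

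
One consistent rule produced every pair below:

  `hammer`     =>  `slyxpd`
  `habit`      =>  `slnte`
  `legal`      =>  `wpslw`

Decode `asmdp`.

It's a Vigenère-style cipher with numeric key [11,11,12]: position i shifts by key[i mod 3].
Decoding asmdp: a−11=p, s−11=h, m−12=a, d−11=s, p−11=e.

phase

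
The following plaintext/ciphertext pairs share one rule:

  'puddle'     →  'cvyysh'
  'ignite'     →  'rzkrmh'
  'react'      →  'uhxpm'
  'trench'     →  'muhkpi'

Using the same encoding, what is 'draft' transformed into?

p(15)→c(2) and u(20)→v(21) fit y≡9x+23 (mod 26); the inverse of 9 mod 26 is 3. Each letter's alphabet position (a=0..z=25) is mapped through 9·x+23 mod 26 — an affine cipher.
On draft: d(3)→9·3+23≡24=y; r(17)→9·17+23≡20=u; a(0)→9·0+23≡23=x; f(5)→9·5+23≡16=q; t(19)→9·19+23≡12=m (all mod 26).

yuxqm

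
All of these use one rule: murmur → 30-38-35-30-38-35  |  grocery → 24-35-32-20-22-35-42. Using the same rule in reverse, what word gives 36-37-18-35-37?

start

m is letter #13 and maps to 30: an offset of 17. Each letter is replaced by its alphabet position (a=1..z=26) + 17.
Decoding 36-37-18-35-37: 36→(36−17)÷1=19=s, 37→(37−17)÷1=20=t, 18→(18−17)÷1=1=a, 35→(35−17)÷1=18=r, 37→(37−17)÷1=20=t.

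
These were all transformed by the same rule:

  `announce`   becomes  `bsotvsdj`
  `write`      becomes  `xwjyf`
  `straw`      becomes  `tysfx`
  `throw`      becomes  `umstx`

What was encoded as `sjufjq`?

retail

Shifts by position in announce: pos 0: a→b (+1), pos 1: n→s (+5), pos 2: n→o (+1), pos 3: o→t (+5) — repeating every 2. A repeating key of period 2 is used — shifts +1, +5 over and over.
Reversing it on sjufjq: s−1=r, j−5=e, u−1=t, f−5=a, j−1=i, q−5=l.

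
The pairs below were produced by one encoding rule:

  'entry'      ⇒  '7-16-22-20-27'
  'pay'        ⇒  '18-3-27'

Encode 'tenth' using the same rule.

The number is (letter's place in the alphabet, a=1) + 2.
On tenth: t=20→22, e=5→7, n=14→16, t=20→22, h=8→10.

22-7-16-22-10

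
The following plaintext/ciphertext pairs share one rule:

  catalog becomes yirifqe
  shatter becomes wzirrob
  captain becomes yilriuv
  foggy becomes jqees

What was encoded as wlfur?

split

c(2)→y(24) and a(0)→i(8) fit y≡21x+8 (mod 26); the inverse of 21 mod 26 is 5. Each letter's alphabet position (a=0..z=25) is mapped through 21·x+8 mod 26 — an affine cipher.
Undoing it on wlfur: w(22)→5·(22−8)≡18=s; l(11)→5·(11−8)≡15=p; f(5)→5·(5−8)≡11=l; u(20)→5·(20−8)≡8=i; r(17)→5·(17−8)≡19=t (all mod 26).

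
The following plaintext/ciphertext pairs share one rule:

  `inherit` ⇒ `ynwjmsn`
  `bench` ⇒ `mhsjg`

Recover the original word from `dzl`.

The output letters match the input read backwards, each shifted +5: inherit reversed is tirehni. Two steps: reverse the string, then apply a Caesar shift of +5.
Undoing it on dzl: shift back: d−5=y, z−5=u, l−5=g → yug; then reverse → guy.

guy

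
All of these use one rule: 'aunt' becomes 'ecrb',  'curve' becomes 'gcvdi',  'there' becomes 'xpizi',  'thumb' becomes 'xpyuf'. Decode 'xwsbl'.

tooth

It's a Vigenère-style cipher with numeric key [4,8]: position i shifts by key[i mod 2].
Decoding xwsbl: x−4=t, w−8=o, s−4=o, b−8=t, l−4=h.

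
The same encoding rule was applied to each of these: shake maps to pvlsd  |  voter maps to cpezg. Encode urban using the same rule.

The output letters match the input read backwards, each shifted +11: shake reversed is ekahs. Two steps: reverse the string, then apply a Caesar shift of +11.
Applying it to urban: reverse → nabru; then shift: n+11=y, a+11=l, b+11=m, r+11=c, u+11=f.

ylmcf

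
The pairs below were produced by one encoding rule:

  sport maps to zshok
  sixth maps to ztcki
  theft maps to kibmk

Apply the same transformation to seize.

s(18)→z(25) and p(15)→s(18) fit y≡11x+9 (mod 26); the inverse of 11 mod 26 is 19. Each letter's alphabet position (a=0..z=25) is mapped through 11·x+9 mod 26 — an affine cipher.
For seize: s(18)→11·18+9≡25=z; e(4)→11·4+9≡1=b; i(8)→11·8+9≡19=t; z(25)→11·25+9≡24=y; e(4)→11·4+9≡1=b (all mod 26).

zbtyb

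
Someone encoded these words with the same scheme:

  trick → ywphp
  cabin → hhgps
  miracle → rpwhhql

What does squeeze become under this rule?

The shift depends on letter class: consonant t→y is +5, but vowel i→p is +7. Vowels shift forward by 7 and consonants shift forward by 5.
On squeeze: s(cons)+5=x, q(cons)+5=v, u(vowel)+7=b, e(vowel)+7=l, e(vowel)+7=l, z(cons)+5=e, e(vowel)+7=l.

xvbllel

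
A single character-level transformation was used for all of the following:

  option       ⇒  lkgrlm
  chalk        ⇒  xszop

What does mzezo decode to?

naval

Each letter is replaced by its mirror in the alphabet: a↔z, b↔y, c↔x, and so on (the Atbash cipher).
Undoing it on mzezo: m↔n, z↔a, e↔v, z↔a, o↔l.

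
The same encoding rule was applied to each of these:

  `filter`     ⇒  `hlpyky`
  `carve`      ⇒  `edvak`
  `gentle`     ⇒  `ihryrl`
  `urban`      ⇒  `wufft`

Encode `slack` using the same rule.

uoehq

In filter: f→h is +2, i→l is +3, l→p is +4, t→y is +5 — the shift increases by 1 each position. Letter i (0-indexed) is shifted by i+2, so successive shifts are 2, 3, 4, ….
On slack: s+2=u, l+3=o, a+4=e, c+5=h, k+6=q.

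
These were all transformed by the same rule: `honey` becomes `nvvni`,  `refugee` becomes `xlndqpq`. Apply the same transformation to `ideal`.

In honey: h→n is +6, o→v is +7, n→v is +8, e→n is +9 — the shift increases by 1 each position. Each letter shifts forward by (position + 6), i.e. 6, 7, 8, … — the shift grows by one for each successive letter.
On ideal: i+6=o, d+7=k, e+8=m, a+9=j, l+10=v.

okmjv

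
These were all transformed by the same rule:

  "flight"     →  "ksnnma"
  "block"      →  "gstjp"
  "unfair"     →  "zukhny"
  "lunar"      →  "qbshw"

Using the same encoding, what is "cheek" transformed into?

hojlp

The shifts repeat in a cycle of length 2: positions 0,1,… shift by +5, +7, then the pattern repeats.
Applying it to cheek: c+5=h, h+7=o, e+5=j, e+7=l, k+5=p.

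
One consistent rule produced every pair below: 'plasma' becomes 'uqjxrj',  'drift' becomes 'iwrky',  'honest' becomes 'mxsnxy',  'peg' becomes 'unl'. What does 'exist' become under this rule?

ncrxy

Vowels shift forward by 9 and consonants shift forward by 5.
On exist: e(vowel)+9=n, x(cons)+5=c, i(vowel)+9=r, s(cons)+5=x, t(cons)+5=y.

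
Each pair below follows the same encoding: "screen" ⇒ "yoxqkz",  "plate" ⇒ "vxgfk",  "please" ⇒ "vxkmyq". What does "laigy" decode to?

Shifts by position in screen: pos 0: s→y (+6), pos 1: c→o (+12), pos 2: r→x (+6), pos 3: e→q (+12) — repeating every 2. The shifts repeat in a cycle of length 2: positions 0,1,… shift by +6, +12, then the pattern repeats.
Decoding laigy: l−6=f, a−12=o, i−6=c, g−12=u, y−6=s.

focus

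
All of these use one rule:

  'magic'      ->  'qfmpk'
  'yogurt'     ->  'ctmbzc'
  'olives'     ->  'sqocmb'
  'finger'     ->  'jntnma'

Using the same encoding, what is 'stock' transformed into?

wyujs

In magic: m→q is +4, a→f is +5, g→m is +6, i→p is +7 — the shift increases by 1 each position. The shift increases by 1 at each position, starting from +4: 4, 5, 6, ….
For stock: s+4=w, t+5=y, o+6=u, c+7=j, k+8=s.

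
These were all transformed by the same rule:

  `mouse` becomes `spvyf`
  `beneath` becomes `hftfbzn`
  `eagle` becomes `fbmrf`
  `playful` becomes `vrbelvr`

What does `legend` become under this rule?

rfmftj

The rule splits by letter class: vowels +1, consonants +6.
On legend: l(cons)+6=r, e(vowel)+1=f, g(cons)+6=m, e(vowel)+1=f, n(cons)+6=t, d(cons)+6=j.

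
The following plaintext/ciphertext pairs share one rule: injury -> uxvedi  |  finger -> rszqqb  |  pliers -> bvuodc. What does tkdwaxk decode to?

It's a Vigenère-style cipher with numeric key [12,10]: position i shifts by key[i mod 2].
Decoding tkdwaxk: t−12=h, k−10=a, d−12=r, w−10=m, a−12=o, x−10=n, k−12=y.

harmony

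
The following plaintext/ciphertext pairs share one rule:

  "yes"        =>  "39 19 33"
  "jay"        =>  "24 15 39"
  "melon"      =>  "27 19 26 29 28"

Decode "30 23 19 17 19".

piece

The number is (letter's place in the alphabet, a=1) + 14.
Reversing it on 30 23 19 17 19: 30→(30−14)÷1=16=p, 23→(23−14)÷1=9=i, 19→(19−14)÷1=5=e, 17→(17−14)÷1=3=c, 19→(19−14)÷1=5=e.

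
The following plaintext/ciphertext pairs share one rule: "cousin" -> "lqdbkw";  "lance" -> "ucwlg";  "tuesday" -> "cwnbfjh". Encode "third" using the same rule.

cjraf

A repeating key of period 3 is used — shifts +9, +2, +9 over and over.
Applying it to third: t+9=c, h+2=j, i+9=r, r+9=a, d+2=f.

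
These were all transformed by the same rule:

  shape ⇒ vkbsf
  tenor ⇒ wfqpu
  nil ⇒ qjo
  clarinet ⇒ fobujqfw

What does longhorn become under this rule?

opqjkpuq

The shift depends on letter class: consonant s→v is +3, but vowel a→b is +1. Two shifts are in play — +1 for a/e/i/o/u, +3 for every other letter.
Applying it to longhorn: l(cons)+3=o, o(vowel)+1=p, n(cons)+3=q, g(cons)+3=j, h(cons)+3=k, o(vowel)+1=p, r(cons)+3=u, n(cons)+3=q.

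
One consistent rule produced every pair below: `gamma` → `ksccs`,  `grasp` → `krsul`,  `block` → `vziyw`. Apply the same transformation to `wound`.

g(6)→k(10) and a(0)→s(18) fit y≡3x+18 (mod 26); the inverse of 3 mod 26 is 9. Each letter's alphabet position (a=0..z=25) is mapped through 3·x+18 mod 26 — an affine cipher.
On wound: w(22)→3·22+18≡6=g; o(14)→3·14+18≡8=i; u(20)→3·20+18≡0=a; n(13)→3·13+18≡5=f; d(3)→3·3+18≡1=b (all mod 26).

giafb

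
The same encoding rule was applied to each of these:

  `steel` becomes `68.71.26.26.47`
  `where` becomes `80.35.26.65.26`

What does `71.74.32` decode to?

tug

s(#19)→68 and t(#20)→71: differences scale by 3, so n = 3·pos + 11. Each letter becomes 3×(its alphabet position, a=1..z=26) + 11.
Undoing it on 71.74.32: 71→(71−11)÷3=20=t, 74→(74−11)÷3=21=u, 32→(32−11)÷3=7=g.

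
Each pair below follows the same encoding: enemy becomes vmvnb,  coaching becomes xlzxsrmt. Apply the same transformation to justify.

qfhgrub

Each pair mirrors across the alphabet (e↔v, n↔m, e↔v): positions sum to 25. Letters are reflected about the middle of the alphabet (position → 25−position): Atbash.
Applying it to justify: j↔q, u↔f, s↔h, t↔g, i↔r, f↔u, y↔b.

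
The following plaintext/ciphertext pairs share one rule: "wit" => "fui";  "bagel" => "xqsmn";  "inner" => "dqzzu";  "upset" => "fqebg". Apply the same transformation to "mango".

aszmy

Read the word backwards and shift each letter +12.
On mango: reverse → ognam; then shift: o+12=a, g+12=s, n+12=z, a+12=m, m+12=y.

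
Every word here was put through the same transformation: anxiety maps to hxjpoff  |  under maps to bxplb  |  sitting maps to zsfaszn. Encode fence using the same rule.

mozjo

It's a Vigenère-style cipher with numeric key [7,10,12]: position i shifts by key[i mod 3].
On fence: f+7=m, e+10=o, n+12=z, c+7=j, e+10=o.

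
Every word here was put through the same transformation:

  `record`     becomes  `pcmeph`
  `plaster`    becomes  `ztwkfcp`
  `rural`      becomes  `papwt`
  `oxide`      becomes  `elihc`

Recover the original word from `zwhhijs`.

r(17)→p(15) and e(4)→c(2) fit y≡21x+22 (mod 26); the inverse of 21 mod 26 is 5. Treating letters as 0–25, the rule is x ↦ 21x + 22 (mod 26).
Undoing it on zwhhijs: z(25)→5·(25−22)≡15=p; w(22)→5·(22−22)≡0=a; h(7)→5·(7−22)≡3=d; h(7)→5·(7−22)≡3=d; i(8)→5·(8−22)≡8=i; j(9)→5·(9−22)≡13=n; s(18)→5·(18−22)≡6=g (all mod 26).

padding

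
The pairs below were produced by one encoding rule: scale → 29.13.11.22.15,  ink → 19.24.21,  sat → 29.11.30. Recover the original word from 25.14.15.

s is letter #19 and maps to 29: an offset of 10. The number is (letter's place in the alphabet, a=1) + 10.
Reversing it on 25.14.15: 25→(25−10)÷1=15=o, 14→(14−10)÷1=4=d, 15→(15−10)÷1=5=e.

ode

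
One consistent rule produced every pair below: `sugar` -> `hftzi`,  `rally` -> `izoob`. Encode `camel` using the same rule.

xznvo

Letters are reflected about the middle of the alphabet (position → 25−position): Atbash.
On camel: c↔x, a↔z, m↔n, e↔v, l↔o.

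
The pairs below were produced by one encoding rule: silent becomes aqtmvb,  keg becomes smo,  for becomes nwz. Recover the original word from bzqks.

Each letter is shifted forward by 8 in the alphabet (a Caesar shift of +8).
Reversing it on bzqks: b−8=t, z−8=r, q−8=i, k−8=c, s−8=k.

trick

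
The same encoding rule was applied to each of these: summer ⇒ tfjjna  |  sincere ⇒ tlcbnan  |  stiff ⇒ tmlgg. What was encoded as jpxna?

s(18)→t(19) and u(20)→f(5) fit y≡19x+15 (mod 26); the inverse of 19 mod 26 is 11. Treating letters as 0–25, the rule is x ↦ 19x + 15 (mod 26).
Undoing it on jpxna: j(9)→11·(9−15)≡12=m; p(15)→11·(15−15)≡0=a; x(23)→11·(23−15)≡10=k; n(13)→11·(13−15)≡4=e; a(0)→11·(0−15)≡17=r (all mod 26).

maker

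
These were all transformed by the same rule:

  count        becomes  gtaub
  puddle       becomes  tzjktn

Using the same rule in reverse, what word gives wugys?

spark

In count: c→g is +4, o→t is +5, u→a is +6, n→u is +7 — the shift increases by 1 each position. Each letter shifts forward by (position + 4), i.e. 4, 5, 6, … — the shift grows by one for each successive letter.
Decoding wugys: w−4=s, u−5=p, g−6=a, y−7=r, s−8=k.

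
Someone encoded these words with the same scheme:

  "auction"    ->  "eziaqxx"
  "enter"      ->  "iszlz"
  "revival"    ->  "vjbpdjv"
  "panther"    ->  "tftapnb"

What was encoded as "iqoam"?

elite

In auction: a→e is +4, u→z is +5, c→i is +6, t→a is +7 — the shift increases by 1 each position. Each letter shifts forward by (position + 4), i.e. 4, 5, 6, … — the shift grows by one for each successive letter.
Reversing it on iqoam: i−4=e, q−5=l, o−6=i, a−7=t, m−8=e.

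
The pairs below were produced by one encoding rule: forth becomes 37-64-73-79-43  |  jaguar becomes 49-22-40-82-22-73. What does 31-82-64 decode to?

The formula is n = 3×(alphabet index, a=1) + 19.
Undoing it on 31-82-64: 31→(31−19)÷3=4=d, 82→(82−19)÷3=21=u, 64→(64−19)÷3=15=o.

duo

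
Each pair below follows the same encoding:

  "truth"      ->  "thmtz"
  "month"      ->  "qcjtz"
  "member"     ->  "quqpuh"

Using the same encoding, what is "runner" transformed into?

t(19)→t(19) and r(17)→h(7) fit y≡19x+22 (mod 26); the inverse of 19 mod 26 is 11. Each letter's alphabet position (a=0..z=25) is mapped through 19·x+22 mod 26 — an affine cipher.
On runner: r(17)→19·17+22≡7=h; u(20)→19·20+22≡12=m; n(13)→19·13+22≡9=j; n(13)→19·13+22≡9=j; e(4)→19·4+22≡20=u; r(17)→19·17+22≡7=h (all mod 26).

hmjjuh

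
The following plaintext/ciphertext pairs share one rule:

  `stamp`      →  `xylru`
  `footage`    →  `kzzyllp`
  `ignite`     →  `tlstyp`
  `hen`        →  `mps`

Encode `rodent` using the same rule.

The shift depends on letter class: consonant s→x is +5, but vowel a→l is +11. Vowels shift forward by 11 and consonants shift forward by 5.
Applying it to rodent: r(cons)+5=w, o(vowel)+11=z, d(cons)+5=i, e(vowel)+11=p, n(cons)+5=s, t(cons)+5=y.

wzipsy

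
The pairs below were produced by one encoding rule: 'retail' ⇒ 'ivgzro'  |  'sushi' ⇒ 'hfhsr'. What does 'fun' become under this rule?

ufm

Each pair mirrors across the alphabet (r↔i, e↔v, t↔g): positions sum to 25. Each letter is replaced by its mirror in the alphabet: a↔z, b↔y, c↔x, and so on (the Atbash cipher).
On fun: f↔u, u↔f, n↔m.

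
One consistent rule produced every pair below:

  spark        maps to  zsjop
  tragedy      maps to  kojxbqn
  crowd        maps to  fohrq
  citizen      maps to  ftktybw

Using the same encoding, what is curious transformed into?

s(18)→z(25) and p(15)→s(18) fit y≡11x+9 (mod 26); the inverse of 11 mod 26 is 19. This is an affine cipher: with a=0,…,z=25, each position x becomes (11x+9) mod 26.
Applying it to curious: c(2)→11·2+9≡5=f; u(20)→11·20+9≡21=v; r(17)→11·17+9≡14=o; i(8)→11·8+9≡19=t; o(14)→11·14+9≡7=h; u(20)→11·20+9≡21=v; s(18)→11·18+9≡25=z (all mod 26).

fvothvz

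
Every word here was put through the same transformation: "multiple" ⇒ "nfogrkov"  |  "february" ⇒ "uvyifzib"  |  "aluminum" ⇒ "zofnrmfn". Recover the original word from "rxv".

ice

Each pair mirrors across the alphabet (m↔n, u↔f, l↔o): positions sum to 25. Letters are reflected about the middle of the alphabet (position → 25−position): Atbash.
Reversing it on rxv: r↔i, x↔c, v↔e.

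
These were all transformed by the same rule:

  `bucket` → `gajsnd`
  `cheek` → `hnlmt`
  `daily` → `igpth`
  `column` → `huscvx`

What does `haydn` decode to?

In bucket: b→g is +5, u→a is +6, c→j is +7, k→s is +8 — the shift increases by 1 each position. Letter i (0-indexed) is shifted by i+5, so successive shifts are 5, 6, 7, ….
Reversing it on haydn: h−5=c, a−6=u, y−7=r, d−8=v, n−9=e.

curve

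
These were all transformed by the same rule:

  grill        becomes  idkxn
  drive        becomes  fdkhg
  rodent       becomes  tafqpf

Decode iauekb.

The shifts repeat in a cycle of length 2: positions 0,1,… shift by +2, +12, then the pattern repeats.
Reversing it on iauekb: i−2=g, a−12=o, u−2=s, e−12=s, k−2=i, b−12=p.

gossip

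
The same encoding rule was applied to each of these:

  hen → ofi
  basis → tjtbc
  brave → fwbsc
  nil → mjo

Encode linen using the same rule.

Read the word backwards and shift each letter +1.
Applying it to linen: reverse → nenil; then shift: n+1=o, e+1=f, n+1=o, i+1=j, l+1=m.

ofojm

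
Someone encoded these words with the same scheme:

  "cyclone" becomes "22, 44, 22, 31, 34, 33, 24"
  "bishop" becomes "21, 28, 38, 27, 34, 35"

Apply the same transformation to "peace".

35, 24, 20, 22, 24

c is letter #3 and maps to 22: an offset of 19. Each letter is replaced by its alphabet position (a=1..z=26) + 19.
Applying it to peace: p=16→35, e=5→24, a=1→20, c=3→22, e=5→24.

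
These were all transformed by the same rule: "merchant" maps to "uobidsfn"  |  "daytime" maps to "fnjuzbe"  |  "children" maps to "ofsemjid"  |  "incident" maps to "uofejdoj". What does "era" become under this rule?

The word is reversed, then every letter is shifted forward by 1.
On era: reverse → are; then shift: a+1=b, r+1=s, e+1=f.

bsf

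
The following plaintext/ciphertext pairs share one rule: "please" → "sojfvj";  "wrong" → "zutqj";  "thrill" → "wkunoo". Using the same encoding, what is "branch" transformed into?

eufqfk

The rule splits by letter class: vowels +5, consonants +3.
On branch: b(cons)+3=e, r(cons)+3=u, a(vowel)+5=f, n(cons)+3=q, c(cons)+3=f, h(cons)+3=k.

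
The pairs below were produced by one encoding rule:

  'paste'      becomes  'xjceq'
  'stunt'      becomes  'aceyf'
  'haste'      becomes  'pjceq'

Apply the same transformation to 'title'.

brdwq

The shift increases by 1 at each position, starting from +8: 8, 9, 10, ….
For title: t+8=b, i+9=r, t+10=d, l+11=w, e+12=q.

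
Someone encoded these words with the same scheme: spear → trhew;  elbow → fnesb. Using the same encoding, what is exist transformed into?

fzlwy

In spear: s→t is +1, p→r is +2, e→h is +3, a→e is +4 — the shift increases by 1 each position. Letter i (0-indexed) is shifted by i+1, so successive shifts are 1, 2, 3, ….
On exist: e+1=f, x+2=z, i+3=l, s+4=w, t+5=y.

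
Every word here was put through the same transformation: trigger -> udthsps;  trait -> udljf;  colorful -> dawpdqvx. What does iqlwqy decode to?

Shifts by position in trigger: pos 0: t→u (+1), pos 1: r→d (+12), pos 2: i→t (+11), pos 3: g→h (+1), pos 4: g→s (+12), pos 5: e→p (+11) — repeating every 3. The shifts repeat in a cycle of length 3: positions 0,1,… shift by +1, +12, +11, then the pattern repeats.
Decoding iqlwqy: i−1=h, q−12=e, l−11=a, w−1=v, q−12=e, y−11=n.

heaven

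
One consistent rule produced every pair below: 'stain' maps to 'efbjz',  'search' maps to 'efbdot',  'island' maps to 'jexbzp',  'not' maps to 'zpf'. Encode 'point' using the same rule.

The shift depends on letter class: consonant s→e is +12, but vowel a→b is +1. Two shifts are in play — +1 for a/e/i/o/u, +12 for every other letter.
Applying it to point: p(cons)+12=b, o(vowel)+1=p, i(vowel)+1=j, n(cons)+12=z, t(cons)+12=f.

bpjzf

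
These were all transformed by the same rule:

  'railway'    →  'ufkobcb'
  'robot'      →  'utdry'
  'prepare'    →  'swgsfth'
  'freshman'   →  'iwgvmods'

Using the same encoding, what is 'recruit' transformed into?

ujeuzkw

Shifts by position in railway: pos 0: r→u (+3), pos 1: a→f (+5), pos 2: i→k (+2), pos 3: l→o (+3), pos 4: w→b (+5), pos 5: a→c (+2) — repeating every 3. It's a Vigenère-style cipher with numeric key [3,5,2]: position i shifts by key[i mod 3].
On recruit: r+3=u, e+5=j, c+2=e, r+3=u, u+5=z, i+2=k, t+3=w.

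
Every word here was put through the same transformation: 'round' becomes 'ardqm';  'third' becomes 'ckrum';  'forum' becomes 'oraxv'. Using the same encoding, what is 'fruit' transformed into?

It's a Vigenère-style cipher with numeric key [9,3]: position i shifts by key[i mod 2].
Applying it to fruit: f+9=o, r+3=u, u+9=d, i+3=l, t+9=c.

oudlc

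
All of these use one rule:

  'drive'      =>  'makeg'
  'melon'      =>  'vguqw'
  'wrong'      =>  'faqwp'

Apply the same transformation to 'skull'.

The shift depends on letter class: consonant d→m is +9, but vowel i→k is +2. The rule splits by letter class: vowels +2, consonants +9.
For skull: s(cons)+9=b, k(cons)+9=t, u(vowel)+2=w, l(cons)+9=u, l(cons)+9=u.

btwuu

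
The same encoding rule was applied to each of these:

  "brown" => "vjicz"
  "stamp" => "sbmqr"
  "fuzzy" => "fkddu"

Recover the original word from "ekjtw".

b(1)→v(21) and r(17)→j(9) fit y≡9x+12 (mod 26); the inverse of 9 mod 26 is 3. Treating letters as 0–25, the rule is x ↦ 9x + 12 (mod 26).
Reversing it on ekjtw: e(4)→3·(4−12)≡2=c; k(10)→3·(10−12)≡20=u; j(9)→3·(9−12)≡17=r; t(19)→3·(19−12)≡21=v; w(22)→3·(22−12)≡4=e (all mod 26).

curve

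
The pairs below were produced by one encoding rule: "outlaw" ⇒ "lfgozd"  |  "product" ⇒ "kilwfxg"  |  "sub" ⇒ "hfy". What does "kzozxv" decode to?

palace

Each letter is replaced by its mirror in the alphabet: a↔z, b↔y, c↔x, and so on (the Atbash cipher).
Reversing it on kzozxv: k↔p, z↔a, o↔l, z↔a, x↔c, v↔e.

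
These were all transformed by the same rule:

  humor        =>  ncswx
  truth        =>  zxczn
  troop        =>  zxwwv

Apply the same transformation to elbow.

The shift depends on letter class: consonant h→n is +6, but vowel u→c is +8. Vowels shift forward by 8 and consonants shift forward by 6.
Applying it to elbow: e(vowel)+8=m, l(cons)+6=r, b(cons)+6=h, o(vowel)+8=w, w(cons)+6=c.

mrhwc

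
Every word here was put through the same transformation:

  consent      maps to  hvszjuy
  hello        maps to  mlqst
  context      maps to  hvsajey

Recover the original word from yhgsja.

The shifts repeat in a cycle of length 2: positions 0,1,… shift by +5, +7, then the pattern repeats.
Decoding yhgsja: y−5=t, h−7=a, g−5=b, s−7=l, j−5=e, a−7=t.

tablet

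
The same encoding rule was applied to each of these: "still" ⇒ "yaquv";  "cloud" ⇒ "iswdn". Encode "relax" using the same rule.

Letter i (0-indexed) is shifted by i+6, so successive shifts are 6, 7, 8, ….
On relax: r+6=x, e+7=l, l+8=t, a+9=j, x+10=h.

xltjh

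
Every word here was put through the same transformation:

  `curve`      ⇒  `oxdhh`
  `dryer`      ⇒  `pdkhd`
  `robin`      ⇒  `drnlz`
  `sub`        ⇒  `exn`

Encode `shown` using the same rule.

etriz

Two shifts are in play — +3 for a/e/i/o/u, +12 for every other letter.
Applying it to shown: s(cons)+12=e, h(cons)+12=t, o(vowel)+3=r, w(cons)+12=i, n(cons)+12=z.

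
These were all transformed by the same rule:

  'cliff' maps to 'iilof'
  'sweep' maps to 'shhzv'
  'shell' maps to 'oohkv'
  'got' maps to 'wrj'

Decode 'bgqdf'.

Two steps: reverse the string, then apply a Caesar shift of +3.
Reversing it on bgqdf: shift back: b−3=y, g−3=d, q−3=n, d−3=a, f−3=c → ydnac; then reverse → candy.

candy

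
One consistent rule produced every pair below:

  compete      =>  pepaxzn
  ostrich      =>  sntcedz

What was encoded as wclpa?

pearl

The output letters match the input read backwards, each shifted +11: compete reversed is etepmoc. Two steps: reverse the string, then apply a Caesar shift of +11.
Decoding wclpa: shift back: w−11=l, c−11=r, l−11=a, p−11=e, a−11=p → lraep; then reverse → pearl.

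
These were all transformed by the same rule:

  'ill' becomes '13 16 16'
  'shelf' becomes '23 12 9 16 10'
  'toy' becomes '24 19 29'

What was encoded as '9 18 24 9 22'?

i is letter #9 and maps to 13: an offset of 4. The number is (letter's place in the alphabet, a=1) + 4.
Decoding 9 18 24 9 22: 9→(9−4)÷1=5=e, 18→(18−4)÷1=14=n, 24→(24−4)÷1=20=t, 9→(9−4)÷1=5=e, 22→(22−4)÷1=18=r.

enter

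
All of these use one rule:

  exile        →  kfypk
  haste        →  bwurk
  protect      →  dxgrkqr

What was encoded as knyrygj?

edition

e(4)→k(10) and x(23)→f(5) fit y≡23x+22 (mod 26); the inverse of 23 mod 26 is 17. Each letter's alphabet position (a=0..z=25) is mapped through 23·x+22 mod 26 — an affine cipher.
Reversing it on knyrygj: k(10)→17·(10−22)≡4=e; n(13)→17·(13−22)≡3=d; y(24)→17·(24−22)≡8=i; r(17)→17·(17−22)≡19=t; y(24)→17·(24−22)≡8=i; g(6)→17·(6−22)≡14=o; j(9)→17·(9−22)≡13=n (all mod 26).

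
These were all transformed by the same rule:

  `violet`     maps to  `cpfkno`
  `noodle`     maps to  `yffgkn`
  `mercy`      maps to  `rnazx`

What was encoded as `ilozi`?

Treating letters as 0–25, the rule is x ↦ 7x + 11 (mod 26).
Decoding ilozi: i(8)→15·(8−11)≡7=h; l(11)→15·(11−11)≡0=a; o(14)→15·(14−11)≡19=t; z(25)→15·(25−11)≡2=c; i(8)→15·(8−11)≡7=h (all mod 26).

hatch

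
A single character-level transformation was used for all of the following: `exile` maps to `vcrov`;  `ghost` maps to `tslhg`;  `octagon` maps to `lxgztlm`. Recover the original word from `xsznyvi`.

chamber

This is the alphabet-reversal cipher (Atbash): a becomes z, b becomes y, etc.
Undoing it on xsznyvi: x↔c, s↔h, z↔a, n↔m, y↔b, v↔e, i↔r.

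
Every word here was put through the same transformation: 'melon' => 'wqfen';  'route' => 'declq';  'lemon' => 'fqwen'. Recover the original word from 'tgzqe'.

m(12)→w(22) and e(4)→q(16) fit y≡17x+0 (mod 26); the inverse of 17 mod 26 is 23. This is an affine cipher: with a=0,…,z=25, each position x becomes (17x+0) mod 26.
Reversing it on tgzqe: t(19)→23·(19−0)≡21=v; g(6)→23·(6−0)≡8=i; z(25)→23·(25−0)≡3=d; q(16)→23·(16−0)≡4=e; e(4)→23·(4−0)≡14=o (all mod 26).

video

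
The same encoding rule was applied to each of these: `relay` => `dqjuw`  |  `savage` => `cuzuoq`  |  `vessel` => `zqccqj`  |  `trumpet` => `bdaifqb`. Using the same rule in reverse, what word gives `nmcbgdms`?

historic

r(17)→d(3) and e(4)→q(16) fit y≡25x+20 (mod 26); the inverse of 25 mod 26 is 25. Treating letters as 0–25, the rule is x ↦ 25x + 20 (mod 26).
Decoding nmcbgdms: n(13)→25·(13−20)≡7=h; m(12)→25·(12−20)≡8=i; c(2)→25·(2−20)≡18=s; b(1)→25·(1−20)≡19=t; g(6)→25·(6−20)≡14=o; d(3)→25·(3−20)≡17=r; m(12)→25·(12−20)≡8=i; s(18)→25·(18−20)≡2=c (all mod 26).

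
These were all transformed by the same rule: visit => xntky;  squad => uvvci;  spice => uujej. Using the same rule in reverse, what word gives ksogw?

inner

Shifts by position in visit: pos 0: v→x (+2), pos 1: i→n (+5), pos 2: s→t (+1), pos 3: i→k (+2), pos 4: t→y (+5) — repeating every 3. The shifts repeat in a cycle of length 3: positions 0,1,… shift by +2, +5, +1, then the pattern repeats.
Decoding ksogw: k−2=i, s−5=n, o−1=n, g−2=e, w−5=r.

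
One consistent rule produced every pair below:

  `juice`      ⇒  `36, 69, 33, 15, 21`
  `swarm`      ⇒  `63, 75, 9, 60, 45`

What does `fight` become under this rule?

24, 33, 27, 30, 66

j(#10)→36 and u(#21)→69: differences scale by 3, so n = 3·pos + 6. With a=1..z=26, the number is 3·pos + 6.
On fight: f=6→24, i=9→33, g=7→27, h=8→30, t=20→66.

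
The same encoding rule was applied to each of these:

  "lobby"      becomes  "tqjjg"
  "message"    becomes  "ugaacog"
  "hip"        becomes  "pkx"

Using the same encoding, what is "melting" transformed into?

ugtbkvo

The shift depends on letter class: consonant l→t is +8, but vowel o→q is +2. Two shifts are in play — +2 for a/e/i/o/u, +8 for every other letter.
For melting: m(cons)+8=u, e(vowel)+2=g, l(cons)+8=t, t(cons)+8=b, i(vowel)+2=k, n(cons)+8=v, g(cons)+8=o.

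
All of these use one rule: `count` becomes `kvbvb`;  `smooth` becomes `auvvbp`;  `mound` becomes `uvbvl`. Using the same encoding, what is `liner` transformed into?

tpvlz

Vowels shift forward by 7 and consonants shift forward by 8.
Applying it to liner: l(cons)+8=t, i(vowel)+7=p, n(cons)+8=v, e(vowel)+7=l, r(cons)+8=z.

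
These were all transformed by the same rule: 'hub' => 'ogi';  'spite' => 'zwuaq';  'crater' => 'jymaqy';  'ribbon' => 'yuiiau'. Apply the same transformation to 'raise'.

ymuzq

Two shifts are in play — +12 for a/e/i/o/u, +7 for every other letter.
Applying it to raise: r(cons)+7=y, a(vowel)+12=m, i(vowel)+12=u, s(cons)+7=z, e(vowel)+12=q.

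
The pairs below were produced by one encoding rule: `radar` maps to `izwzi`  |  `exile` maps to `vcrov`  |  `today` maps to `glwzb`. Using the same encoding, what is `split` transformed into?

hkorg

Each pair mirrors across the alphabet (r↔i, a↔z, d↔w): positions sum to 25. Letters are reflected about the middle of the alphabet (position → 25−position): Atbash.
On split: s↔h, p↔k, l↔o, i↔r, t↔g.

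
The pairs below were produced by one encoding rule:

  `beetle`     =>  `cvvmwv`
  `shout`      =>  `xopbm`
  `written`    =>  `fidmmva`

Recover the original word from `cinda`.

b(1)→c(2) and e(4)→v(21) fit y≡15x+13 (mod 26); the inverse of 15 mod 26 is 7. This is an affine cipher: with a=0,…,z=25, each position x becomes (15x+13) mod 26.
Reversing it on cinda: c(2)→7·(2−13)≡1=b; i(8)→7·(8−13)≡17=r; n(13)→7·(13−13)≡0=a; d(3)→7·(3−13)≡8=i; a(0)→7·(0−13)≡13=n (all mod 26).

brain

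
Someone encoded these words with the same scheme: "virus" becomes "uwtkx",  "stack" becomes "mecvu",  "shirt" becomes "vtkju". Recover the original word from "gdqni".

globe

The output letters match the input read backwards, each shifted +2: virus reversed is suriv. The word is reversed, then every letter is shifted forward by 2.
Decoding gdqni: shift back: g−2=e, d−2=b, q−2=o, n−2=l, i−2=g → ebolg; then reverse → globe.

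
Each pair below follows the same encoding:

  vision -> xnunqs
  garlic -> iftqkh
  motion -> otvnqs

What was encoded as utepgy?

socket

Shifts by position in vision: pos 0: v→x (+2), pos 1: i→n (+5), pos 2: s→u (+2), pos 3: i→n (+5) — repeating every 2. The shifts repeat in a cycle of length 2: positions 0,1,… shift by +2, +5, then the pattern repeats.
Reversing it on utepgy: u−2=s, t−5=o, e−2=c, p−5=k, g−2=e, y−5=t.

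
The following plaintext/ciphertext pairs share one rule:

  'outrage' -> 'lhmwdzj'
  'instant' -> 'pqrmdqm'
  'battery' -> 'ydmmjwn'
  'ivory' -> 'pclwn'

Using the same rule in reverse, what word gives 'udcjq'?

haven

Treating letters as 0–25, the rule is x ↦ 21x + 3 (mod 26).
Decoding udcjq: u(20)→5·(20−3)≡7=h; d(3)→5·(3−3)≡0=a; c(2)→5·(2−3)≡21=v; j(9)→5·(9−3)≡4=e; q(16)→5·(16−3)≡13=n (all mod 26).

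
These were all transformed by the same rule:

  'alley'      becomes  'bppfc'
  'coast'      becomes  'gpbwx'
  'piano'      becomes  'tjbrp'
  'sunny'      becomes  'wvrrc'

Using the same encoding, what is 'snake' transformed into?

The shift depends on letter class: consonant l→p is +4, but vowel a→b is +1. The rule splits by letter class: vowels +1, consonants +4.
Applying it to snake: s(cons)+4=w, n(cons)+4=r, a(vowel)+1=b, k(cons)+4=o, e(vowel)+1=f.

wrbof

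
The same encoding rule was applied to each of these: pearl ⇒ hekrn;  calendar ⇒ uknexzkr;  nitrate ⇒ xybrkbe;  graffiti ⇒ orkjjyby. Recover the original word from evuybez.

p(15)→h(7) and e(4)→e(4) fit y≡5x+10 (mod 26); the inverse of 5 mod 26 is 21. Each letter's alphabet position (a=0..z=25) is mapped through 5·x+10 mod 26 — an affine cipher.
Decoding evuybez: e(4)→21·(4−10)≡4=e; v(21)→21·(21−10)≡23=x; u(20)→21·(20−10)≡2=c; y(24)→21·(24−10)≡8=i; b(1)→21·(1−10)≡19=t; e(4)→21·(4−10)≡4=e; z(25)→21·(25−10)≡3=d (all mod 26).

excited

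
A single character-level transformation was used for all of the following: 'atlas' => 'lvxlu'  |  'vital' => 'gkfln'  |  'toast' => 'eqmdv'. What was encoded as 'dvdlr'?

strap

It's a Vigenère-style cipher with numeric key [11,2,12]: position i shifts by key[i mod 3].
Undoing it on dvdlr: d−11=s, v−2=t, d−12=r, l−11=a, r−2=p.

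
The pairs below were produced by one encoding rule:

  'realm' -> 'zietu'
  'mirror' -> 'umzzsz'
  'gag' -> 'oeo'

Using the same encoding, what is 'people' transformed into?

The shift depends on letter class: consonant r→z is +8, but vowel e→i is +4. The rule splits by letter class: vowels +4, consonants +8.
Applying it to people: p(cons)+8=x, e(vowel)+4=i, o(vowel)+4=s, p(cons)+8=x, l(cons)+8=t, e(vowel)+4=i.

xisxti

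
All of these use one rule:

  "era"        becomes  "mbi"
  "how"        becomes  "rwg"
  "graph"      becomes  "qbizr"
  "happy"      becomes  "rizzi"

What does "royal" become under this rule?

bwiiv

The shift depends on letter class: consonant r→b is +10, but vowel e→m is +8. The rule splits by letter class: vowels +8, consonants +10.
Applying it to royal: r(cons)+10=b, o(vowel)+8=w, y(cons)+10=i, a(vowel)+8=i, l(cons)+10=v.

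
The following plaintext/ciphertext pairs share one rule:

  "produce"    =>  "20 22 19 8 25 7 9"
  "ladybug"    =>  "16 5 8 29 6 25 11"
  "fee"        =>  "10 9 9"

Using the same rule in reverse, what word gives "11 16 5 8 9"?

p is letter #16 and maps to 20: an offset of 4. Each letter is replaced by its alphabet position (a=1..z=26) + 4.
Undoing it on 11 16 5 8 9: 11→(11−4)÷1=7=g, 16→(16−4)÷1=12=l, 5→(5−4)÷1=1=a, 8→(8−4)÷1=4=d, 9→(9−4)÷1=5=e.

glade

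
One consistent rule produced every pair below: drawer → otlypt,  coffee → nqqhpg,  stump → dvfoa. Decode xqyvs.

month

Shifts by position in drawer: pos 0: d→o (+11), pos 1: r→t (+2), pos 2: a→l (+11), pos 3: w→y (+2) — repeating every 2. It's a Vigenère-style cipher with numeric key [11,2]: position i shifts by key[i mod 2].
Reversing it on xqyvs: x−11=m, q−2=o, y−11=n, v−2=t, s−11=h.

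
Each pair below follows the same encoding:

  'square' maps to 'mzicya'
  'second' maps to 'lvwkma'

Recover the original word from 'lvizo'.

grand

The output letters match the input read backwards, each shifted +8: square reversed is erauqs. Two steps: reverse the string, then apply a Caesar shift of +8.
Decoding lvizo: shift back: l−8=d, v−8=n, i−8=a, z−8=r, o−8=g → dnarg; then reverse → grand.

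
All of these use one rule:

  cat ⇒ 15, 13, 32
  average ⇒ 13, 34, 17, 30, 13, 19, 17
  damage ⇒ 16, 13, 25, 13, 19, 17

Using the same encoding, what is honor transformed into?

c is letter #3 and maps to 15: an offset of 12. Letters become their 1-based position plus 12 (so a→13, b→14, …).
For honor: h=8→20, o=15→27, n=14→26, o=15→27, r=18→30.

20, 27, 26, 27, 30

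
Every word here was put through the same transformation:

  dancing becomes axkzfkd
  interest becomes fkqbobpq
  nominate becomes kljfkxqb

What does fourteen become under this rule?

clroqbbk

Compare letters: d→a is +23, a→x is +23, n→k is +23 — a constant shift. It's a constant shift of +23 (ROT23).
Applying it to fourteen: f+23=c, o+23=l, u+23=r, r+23=o, t+23=q, e+23=b, e+23=b, n+23=k.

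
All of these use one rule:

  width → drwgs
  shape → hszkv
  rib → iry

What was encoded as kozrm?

plain

Each pair mirrors across the alphabet (w↔d, i↔r, d↔w): positions sum to 25. Each letter is replaced by its mirror in the alphabet: a↔z, b↔y, c↔x, and so on (the Atbash cipher).
Decoding kozrm: k↔p, o↔l, z↔a, r↔i, m↔n.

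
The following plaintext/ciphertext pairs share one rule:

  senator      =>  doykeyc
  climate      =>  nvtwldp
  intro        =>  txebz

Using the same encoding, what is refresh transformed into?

Shifts by position in senator: pos 0: s→d (+11), pos 1: e→o (+10), pos 2: n→y (+11), pos 3: a→k (+10) — repeating every 2. A repeating key of period 2 is used — shifts +11, +10 over and over.
On refresh: r+11=c, e+10=o, f+11=q, r+10=b, e+11=p, s+10=c, h+11=s.

coqbpcs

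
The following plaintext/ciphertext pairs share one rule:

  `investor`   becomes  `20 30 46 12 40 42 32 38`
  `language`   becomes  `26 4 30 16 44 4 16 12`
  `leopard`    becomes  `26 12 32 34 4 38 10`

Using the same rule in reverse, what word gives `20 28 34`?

imp

i(#9)→20 and n(#14)→30: differences scale by 2, so n = 2·pos + 2. With a=1..z=26, the number is 2·pos + 2.
Undoing it on 20 28 34: 20→(20−2)÷2=9=i, 28→(28−2)÷2=13=m, 34→(34−2)÷2=16=p.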